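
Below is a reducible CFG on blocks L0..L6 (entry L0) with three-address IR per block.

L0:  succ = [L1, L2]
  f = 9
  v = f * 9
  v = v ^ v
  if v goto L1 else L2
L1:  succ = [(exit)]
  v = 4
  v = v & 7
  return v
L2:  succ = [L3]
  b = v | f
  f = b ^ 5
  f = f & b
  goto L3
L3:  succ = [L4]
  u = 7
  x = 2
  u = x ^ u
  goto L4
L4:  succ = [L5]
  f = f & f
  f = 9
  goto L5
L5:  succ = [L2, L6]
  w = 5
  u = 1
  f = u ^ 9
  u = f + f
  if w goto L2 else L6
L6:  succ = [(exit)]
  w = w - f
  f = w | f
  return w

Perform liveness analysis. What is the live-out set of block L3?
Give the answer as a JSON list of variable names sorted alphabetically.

Per-block:
  L0: def={f,v} ue=∅
  L1: def={v} ue=∅
  L2: def={b,f} ue={f,v}
  L3: def={u,x} ue=∅
  L4: def={f} ue={f}
  L5: def={f,u,w} ue=∅
  L6: def={f,w} ue={f,w}

Liveness:
  live L0: ∅→{f,v}
  live L1: ∅→∅
  live L2: {f,v}→{f,v}
  live L3: {f,v}→{f,v}
  live L4: {f,v}→{v}
  live L5: {v}→{f,v,w}
  live L6: {f,w}→∅

live-out(L3) = ["f", "v"]

Answer: ["f", "v"]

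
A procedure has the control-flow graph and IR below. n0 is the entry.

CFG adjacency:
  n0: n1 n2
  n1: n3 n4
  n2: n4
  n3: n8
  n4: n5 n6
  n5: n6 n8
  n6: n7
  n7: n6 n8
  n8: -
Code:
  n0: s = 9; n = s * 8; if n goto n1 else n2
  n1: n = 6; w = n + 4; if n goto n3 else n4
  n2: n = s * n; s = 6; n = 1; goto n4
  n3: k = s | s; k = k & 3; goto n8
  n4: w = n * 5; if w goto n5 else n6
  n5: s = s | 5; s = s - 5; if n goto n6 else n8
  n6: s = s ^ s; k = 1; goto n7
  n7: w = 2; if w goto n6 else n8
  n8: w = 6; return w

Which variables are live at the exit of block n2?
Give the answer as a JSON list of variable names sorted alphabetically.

Answer: ["n", "s"]

Derivation:
Block summaries:
  n0 def {n,s} use ∅
  n1 def {n,w} use ∅
  n2 def {n,s} use {n,s}
  n3 def {k} use {s}
  n4 def {w} use {n}
  n5 def {s} use {n,s}
  n6 def {k,s} use {s}
  n7 def {w} use ∅
  n8 def {w} use ∅

Liveness:
  live n0: ∅→{n,s}
  live n1: {s}→{n,s}
  live n2: {n,s}→{n,s}
  live n3: {s}→∅
  live n4: {n,s}→{n,s}
  live n5: {n,s}→{s}
  live n6: {s}→{s}
  live n7: {s}→{s}
  live n8: ∅→∅

live-out(n2) = ["n", "s"]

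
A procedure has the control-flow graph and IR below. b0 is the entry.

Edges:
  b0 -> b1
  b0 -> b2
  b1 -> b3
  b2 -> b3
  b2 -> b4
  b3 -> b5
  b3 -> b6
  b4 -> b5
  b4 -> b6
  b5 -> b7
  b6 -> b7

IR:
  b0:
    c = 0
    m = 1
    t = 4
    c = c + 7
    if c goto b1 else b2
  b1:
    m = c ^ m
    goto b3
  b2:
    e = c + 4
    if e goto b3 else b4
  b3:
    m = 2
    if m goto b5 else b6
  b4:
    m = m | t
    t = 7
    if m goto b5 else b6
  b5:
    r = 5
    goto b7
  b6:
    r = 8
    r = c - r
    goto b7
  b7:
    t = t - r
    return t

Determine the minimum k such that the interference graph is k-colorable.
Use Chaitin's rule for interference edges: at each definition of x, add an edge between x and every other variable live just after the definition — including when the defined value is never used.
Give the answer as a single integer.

Block summaries:
  b0: {c,m,t} / ∅
  b1: {m} / {c,m}
  b2: {e} / {c}
  b3: {m} / ∅
  b4: {m,t} / {m,t}
  b5: {r} / ∅
  b6: {r} / {c}
  b7: {t} / {r,t}

Live sets:
  live b0: ∅→{c,m,t}
  live b1: {c,m,t}→{c,t}
  live b2: {c,m,t}→{c,m,t}
  live b3: {c,t}→{c,t}
  live b4: {c,m,t}→{c,t}
  live b5: {t}→{r,t}
  live b6: {c,t}→{r,t}
  live b7: {r,t}→∅

Interference:
  c↔{e,m,r,t}
  e↔{c,m,t}
  m↔{c,e,t}
  r↔{c,t}
  t↔{c,e,m,r}

Registers:
  clique {c,e,m,t} ⇒ need ≥ 4
  assign c→r0 e→r2 m→r3 r→r2 t→r1 — no edge inside a register ⇒ χ ≤ 4
  χ = 4

Answer: 4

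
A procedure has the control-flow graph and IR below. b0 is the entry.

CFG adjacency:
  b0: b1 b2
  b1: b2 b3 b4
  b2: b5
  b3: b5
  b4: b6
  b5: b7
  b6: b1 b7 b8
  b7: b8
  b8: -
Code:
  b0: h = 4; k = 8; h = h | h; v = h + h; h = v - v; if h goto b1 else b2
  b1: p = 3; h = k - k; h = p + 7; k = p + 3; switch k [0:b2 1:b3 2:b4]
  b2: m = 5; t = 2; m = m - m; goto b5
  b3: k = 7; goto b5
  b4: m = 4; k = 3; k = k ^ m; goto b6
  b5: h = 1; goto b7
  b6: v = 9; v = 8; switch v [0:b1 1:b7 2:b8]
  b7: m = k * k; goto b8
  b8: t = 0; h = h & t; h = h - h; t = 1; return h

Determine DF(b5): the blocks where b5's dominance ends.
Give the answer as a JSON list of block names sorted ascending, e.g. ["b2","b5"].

Answer: ["b7"]

Working:
idom tree: b1←b0 b2←b0 b3←b1 b4←b1 b5←b0 b6←b4 b7←b0 b8←b0
Dom∩ at merges:
  b1: preds {b0,b6}: {b0} ∩ {b0,b1,b4,b6} = {b0}; idom=b0
  b2: preds {b0,b1}: {b0} ∩ {b0,b1} = {b0}; idom=b0
  b5: preds {b2,b3}: {b0,b2} ∩ {b0,b1,b3} = {b0}; idom=b0
  b7: preds {b5,b6}: {b0,b5} ∩ {b0,b1,b4,b6} = {b0}; idom=b0
  b8: preds {b6,b7}: {b0,b1,b4,b6} ∩ {b0,b7} = {b0}; idom=b0

DF derivation:
  b1←b0: walk · to b0
  b1←b6: walk b6→b4→b1 to b0
  b2←b0: walk · to b0
  b2←b1: walk b1 to b0
  b5←b2: walk b2 to b0
  b5←b3: walk b3→b1 to b0
  b7←b5: walk b5 to b0
  b7←b6: walk b6→b4→b1 to b0
  b8←b6: walk b6→b4→b1 to b0
  b8←b7: walk b7 to b0
  b0: DF=∅
  b1: DF={b1,b2,b5,b7,b8}
  b2: DF={b5}
  b3: DF={b5}
  b4: DF={b1,b7,b8}
  b5: DF={b7}
  b6: DF={b1,b7,b8}
  b7: DF={b8}
  b8: DF=∅

DF(b5) = ["b7"]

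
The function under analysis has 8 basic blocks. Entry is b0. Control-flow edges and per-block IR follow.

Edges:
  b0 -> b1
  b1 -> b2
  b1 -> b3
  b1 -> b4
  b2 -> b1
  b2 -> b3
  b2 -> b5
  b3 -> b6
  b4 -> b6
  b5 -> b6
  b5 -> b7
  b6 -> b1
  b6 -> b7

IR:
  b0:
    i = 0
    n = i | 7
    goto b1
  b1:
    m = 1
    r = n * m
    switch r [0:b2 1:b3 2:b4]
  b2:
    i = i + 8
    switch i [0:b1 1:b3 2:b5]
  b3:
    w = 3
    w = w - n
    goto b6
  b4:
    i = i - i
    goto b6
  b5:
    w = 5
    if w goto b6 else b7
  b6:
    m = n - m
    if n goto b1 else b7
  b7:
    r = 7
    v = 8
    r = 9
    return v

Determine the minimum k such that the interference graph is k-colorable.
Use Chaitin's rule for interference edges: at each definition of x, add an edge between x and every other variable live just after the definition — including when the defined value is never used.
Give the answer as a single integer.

Answer: 4

Analysis:
Per-block:
  b0: {i,n} / ∅
  b1: {m,r} / {n}
  b2: {i} / {i}
  b3: {w} / {n}
  b4: {i} / {i}
  b5: {w} / ∅
  b6: {m} / {m,n}
  b7: {r,v} / ∅

Live sets:
  b0: in=∅ out={i,n}
  b1: in={i,n} out={i,m,n}
  b2: in={i,m,n} out={i,m,n}
  b3: in={i,m,n} out={i,m,n}
  b4: in={i,m,n} out={i,m,n}
  b5: in={i,m,n} out={i,m,n}
  b6: in={i,m,n} out={i,n}
  b7: in=∅ out=∅

Interfere edges:
  i↔{m,n,r,w}
  m↔{i,n,r,w}
  n↔{i,m,r,w}
  r↔{i,m,n,v}
  v↔{r}
  w↔{i,m,n}

Colouring:
  {i,m,n,r} pairwise interfere (4-clique) ⇒ χ ≥ 4
  assign i→c0 m→c1 n→c2 r→c3 v→c0 w→c3 — no edge inside a register ⇒ χ ≤ 4
  χ = 4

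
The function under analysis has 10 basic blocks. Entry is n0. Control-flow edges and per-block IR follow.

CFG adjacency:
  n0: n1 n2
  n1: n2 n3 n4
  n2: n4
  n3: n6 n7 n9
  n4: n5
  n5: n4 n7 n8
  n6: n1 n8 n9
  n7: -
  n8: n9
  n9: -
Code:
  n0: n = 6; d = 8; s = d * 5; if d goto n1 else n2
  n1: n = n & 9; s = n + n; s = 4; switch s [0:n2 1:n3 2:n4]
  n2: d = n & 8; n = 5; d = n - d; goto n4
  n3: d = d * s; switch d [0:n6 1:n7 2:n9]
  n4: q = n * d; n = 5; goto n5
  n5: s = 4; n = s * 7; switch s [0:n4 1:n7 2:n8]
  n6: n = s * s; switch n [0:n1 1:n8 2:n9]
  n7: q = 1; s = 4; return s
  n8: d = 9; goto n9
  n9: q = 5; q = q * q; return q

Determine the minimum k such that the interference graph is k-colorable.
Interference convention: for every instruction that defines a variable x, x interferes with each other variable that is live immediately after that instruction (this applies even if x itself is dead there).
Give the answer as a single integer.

def/use:
  n0: def={d,n,s} ue=∅
  n1: def={n,s} ue={n}
  n2: def={d,n} ue={n}
  n3: def={d} ue={d,s}
  n4: def={n,q} ue={d,n}
  n5: def={n,s} ue=∅
  n6: def={n} ue={s}
  n7: def={q,s} ue=∅
  n8: def={d} ue=∅
  n9: def={q} ue=∅

Liveness:
  n0: in=∅ out={d,n}
  n1: in={d,n} out={d,n,s}
  n2: in={n} out={d,n}
  n3: in={d,s} out={d,s}
  n4: in={d,n} out={d}
  n5: in={d} out={d,n}
  n6: in={d,s} out={d,n}
  n7: in=∅ out=∅
  n8: in=∅ out=∅
  n9: in=∅ out=∅

Interference:
  d↔{n,q,s}
  n↔{d,s}
  q↔{d}
  s↔{d,n}

Registers:
  lower bound: {d,n,s} mutually conflict ⇒ χ ≥ 3
  3-colouring: R0={d}  R1={n,q}  R2={s}
  χ = 3

Answer: 3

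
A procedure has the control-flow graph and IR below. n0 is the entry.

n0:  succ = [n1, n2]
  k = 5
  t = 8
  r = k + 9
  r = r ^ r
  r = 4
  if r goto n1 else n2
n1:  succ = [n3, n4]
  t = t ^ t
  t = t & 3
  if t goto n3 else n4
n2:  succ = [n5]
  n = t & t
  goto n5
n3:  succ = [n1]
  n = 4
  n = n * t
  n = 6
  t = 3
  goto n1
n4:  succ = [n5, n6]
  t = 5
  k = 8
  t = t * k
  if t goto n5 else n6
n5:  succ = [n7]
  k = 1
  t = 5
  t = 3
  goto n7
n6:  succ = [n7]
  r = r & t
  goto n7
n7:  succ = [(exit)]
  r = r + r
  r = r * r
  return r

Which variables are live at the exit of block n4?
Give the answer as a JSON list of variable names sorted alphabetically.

Answer: ["r", "t"]

Derivation:
def/use:
  n0 def {k,r,t} use ∅
  n1 def {t} use {t}
  n2 def {n} use {t}
  n3 def {n,t} use {t}
  n4 def {k,t} use ∅
  n5 def {k,t} use ∅
  n6 def {r} use {r,t}
  n7 def {r} use {r}

Live sets:
  live n0: ∅→{r,t}
  live n1: {r,t}→{r,t}
  live n2: {r,t}→{r}
  live n3: {r,t}→{r,t}
  live n4: {r}→{r,t}
  live n5: {r}→{r}
  live n6: {r,t}→{r}
  live n7: {r}→∅

live-out(n4) = ["r", "t"]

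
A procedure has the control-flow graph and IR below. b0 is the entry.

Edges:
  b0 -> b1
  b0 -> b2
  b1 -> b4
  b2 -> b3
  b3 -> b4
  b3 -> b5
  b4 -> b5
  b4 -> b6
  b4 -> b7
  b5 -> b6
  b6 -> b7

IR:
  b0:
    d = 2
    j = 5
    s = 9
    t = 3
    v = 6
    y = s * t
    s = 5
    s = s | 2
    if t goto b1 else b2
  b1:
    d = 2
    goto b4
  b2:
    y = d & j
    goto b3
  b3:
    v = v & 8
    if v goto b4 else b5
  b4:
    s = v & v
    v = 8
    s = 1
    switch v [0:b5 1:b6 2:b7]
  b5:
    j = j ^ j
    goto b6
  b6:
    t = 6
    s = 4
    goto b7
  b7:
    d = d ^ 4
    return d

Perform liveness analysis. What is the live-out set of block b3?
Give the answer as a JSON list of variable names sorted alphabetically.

def/use:
  b0: def={d,j,s,t,v,y} ue=∅
  b1: def={d} ue=∅
  b2: def={y} ue={d,j}
  b3: def={v} ue={v}
  b4: def={s,v} ue={v}
  b5: def={j} ue={j}
  b6: def={s,t} ue=∅
  b7: def={d} ue={d}

Live sets:
  b0: in=∅ out={d,j,v}
  b1: in={j,v} out={d,j,v}
  b2: in={d,j,v} out={d,j,v}
  b3: in={d,j,v} out={d,j,v}
  b4: in={d,j,v} out={d,j}
  b5: in={d,j} out={d}
  b6: in={d} out={d}
  b7: in={d} out=∅

live-out(b3) = ["d", "j", "v"]

Answer: ["d", "j", "v"]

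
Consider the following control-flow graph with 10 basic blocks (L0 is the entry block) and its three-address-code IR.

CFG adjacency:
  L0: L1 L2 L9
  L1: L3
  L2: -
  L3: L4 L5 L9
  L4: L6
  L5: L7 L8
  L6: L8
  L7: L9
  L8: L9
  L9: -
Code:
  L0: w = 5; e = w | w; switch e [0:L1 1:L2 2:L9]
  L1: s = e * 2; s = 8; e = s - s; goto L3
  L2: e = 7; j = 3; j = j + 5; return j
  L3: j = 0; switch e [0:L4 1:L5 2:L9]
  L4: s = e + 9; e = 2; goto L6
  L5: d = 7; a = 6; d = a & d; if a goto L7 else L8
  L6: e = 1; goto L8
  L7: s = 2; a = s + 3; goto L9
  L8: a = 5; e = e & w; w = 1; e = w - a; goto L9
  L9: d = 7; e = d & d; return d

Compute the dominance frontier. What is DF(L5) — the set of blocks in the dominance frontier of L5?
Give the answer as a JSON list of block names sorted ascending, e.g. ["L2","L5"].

idom tree: L1←L0 L2←L0 L3←L1 L4←L3 L5←L3 L6←L4 L7←L5 L8←L3 L9←L0
Dom∩ at merges:
  L8: preds {L5,L6}: {L0,L1,L3,L5} ∩ {L0,L1,L3,L4,L6} = {L0,L1,L3}; idom=L3
  L9: preds {L0,L3,L7,L8}: {L0} ∩ {L0,L1,L3} ∩ {L0,L1,L3,L5,L7} ∩ {L0,L1,L3,L8} = {L0}; idom=L0

Frontier:
  join L8 pred L5: L5 stop@L3
  join L8 pred L6: L6→L4 stop@L3
  join L9 pred L0: · stop@L0
  join L9 pred L3: L3→L1 stop@L0
  join L9 pred L7: L7→L5→L3→L1 stop@L0
  join L9 pred L8: L8→L3→L1 stop@L0
  L0: DF=∅
  L1: DF={L9}
  L2: DF=∅
  L3: DF={L9}
  L4: DF={L8}
  L5: DF={L8,L9}
  L6: DF={L8}
  L7: DF={L9}
  L8: DF={L9}
  L9: DF=∅

DF(L5) = ["L8", "L9"]

Answer: ["L8", "L9"]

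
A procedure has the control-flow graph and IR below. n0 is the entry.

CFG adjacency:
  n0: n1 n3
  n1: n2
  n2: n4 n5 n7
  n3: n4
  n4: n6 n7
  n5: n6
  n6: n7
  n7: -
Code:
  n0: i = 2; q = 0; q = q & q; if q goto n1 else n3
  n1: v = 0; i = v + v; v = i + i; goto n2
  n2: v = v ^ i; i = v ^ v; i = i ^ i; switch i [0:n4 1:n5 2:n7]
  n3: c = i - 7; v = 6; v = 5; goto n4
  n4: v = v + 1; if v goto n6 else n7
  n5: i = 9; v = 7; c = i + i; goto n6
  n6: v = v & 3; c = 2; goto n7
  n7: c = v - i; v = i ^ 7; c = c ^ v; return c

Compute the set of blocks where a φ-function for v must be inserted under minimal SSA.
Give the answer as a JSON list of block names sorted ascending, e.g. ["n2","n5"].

idom tree: n1←n0 n2←n1 n3←n0 n4←n0 n5←n2 n6←n0 n7←n0
Dom at joins:
  n4: preds {n2,n3}: {n0,n1,n2} ∩ {n0,n3} = {n0}; idom=n0
  n6: preds {n4,n5}: {n0,n4} ∩ {n0,n1,n2,n5} = {n0}; idom=n0
  n7: preds {n2,n4,n6}: {n0,n1,n2} ∩ {n0,n4} ∩ {n0,n6} = {n0}; idom=n0

DF derivation:
  n4←n2: walk n2→n1 to n0
  n4←n3: walk n3 to n0
  n6←n4: walk n4 to n0
  n6←n5: walk n5→n2→n1 to n0
  n7←n2: walk n2→n1 to n0
  n7←n4: walk n4 to n0
  n7←n6: walk n6 to n0
  n0 → ∅
  n1 → {n4,n6,n7}
  n2 → {n4,n6,n7}
  n3 → {n4}
  n4 → {n6,n7}
  n5 → {n6}
  n6 → {n7}
  n7 → ∅

φ for v: defs {n1,n2,n3,n4,n5,n6,n7}
  DF⁺ = {n4,n6,n7}

Answer: ["n4", "n6", "n7"]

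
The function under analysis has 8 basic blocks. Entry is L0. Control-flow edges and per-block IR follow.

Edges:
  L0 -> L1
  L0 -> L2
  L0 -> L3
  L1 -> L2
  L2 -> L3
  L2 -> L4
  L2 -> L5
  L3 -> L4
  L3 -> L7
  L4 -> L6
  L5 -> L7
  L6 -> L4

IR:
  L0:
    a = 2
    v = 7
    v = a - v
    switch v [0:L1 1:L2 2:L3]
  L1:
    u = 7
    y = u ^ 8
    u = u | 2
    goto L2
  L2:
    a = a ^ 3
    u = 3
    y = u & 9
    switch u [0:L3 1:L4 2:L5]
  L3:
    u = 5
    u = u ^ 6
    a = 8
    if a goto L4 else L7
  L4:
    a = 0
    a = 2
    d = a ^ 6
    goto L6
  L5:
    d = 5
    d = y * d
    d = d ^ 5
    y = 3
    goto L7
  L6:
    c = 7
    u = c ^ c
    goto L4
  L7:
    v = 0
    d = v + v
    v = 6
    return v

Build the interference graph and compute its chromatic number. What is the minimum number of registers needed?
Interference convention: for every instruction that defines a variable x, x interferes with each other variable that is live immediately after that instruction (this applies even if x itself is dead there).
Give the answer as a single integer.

Per-block:
  L0: {a,v} / ∅
  L1: {u,y} / ∅
  L2: {a,u,y} / {a}
  L3: {a,u} / ∅
  L4: {a,d} / ∅
  L5: {d,y} / {y}
  L6: {c,u} / ∅
  L7: {d,v} / ∅

Liveness:
  L0: in=∅ out={a}
  L1: in={a} out={a}
  L2: in={a} out={y}
  L3: in=∅ out=∅
  L4: in=∅ out=∅
  L5: in={y} out=∅
  L6: in=∅ out=∅
  L7: in=∅ out=∅

Conflict graph:
  a↔{u,v,y}
  c↔∅
  d↔{y}
  u↔{a,y}
  v↔{a}
  y↔{a,d,u}

Colouring:
  lower bound: {a,u,y} mutually conflict ⇒ χ ≥ 3
  assign a→c0 c→c0 d→c0 u→c2 v→c1 y→c1 — no edge inside a register ⇒ χ ≤ 3
  χ = 3

Answer: 3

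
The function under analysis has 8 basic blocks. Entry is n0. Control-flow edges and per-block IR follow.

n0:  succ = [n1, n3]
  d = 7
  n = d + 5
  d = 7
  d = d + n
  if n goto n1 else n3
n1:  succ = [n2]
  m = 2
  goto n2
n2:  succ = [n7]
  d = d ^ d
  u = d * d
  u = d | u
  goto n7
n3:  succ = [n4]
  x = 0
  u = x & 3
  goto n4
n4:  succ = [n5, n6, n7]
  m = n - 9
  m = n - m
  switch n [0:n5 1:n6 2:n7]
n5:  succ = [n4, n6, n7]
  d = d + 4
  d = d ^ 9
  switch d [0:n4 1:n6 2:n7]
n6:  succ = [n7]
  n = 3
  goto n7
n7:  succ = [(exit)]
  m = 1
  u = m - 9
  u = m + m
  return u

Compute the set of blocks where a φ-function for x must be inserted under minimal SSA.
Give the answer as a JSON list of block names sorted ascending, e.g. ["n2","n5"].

Answer: ["n7"]

Working:
idom tree: n1←n0 n2←n1 n3←n0 n4←n3 n5←n4 n6←n4 n7←n0
Dom at joins:
  n4: preds {n3,n5}: {n0,n3} ∩ {n0,n3,n4,n5} = {n0,n3}; idom=n3
  n6: preds {n4,n5}: {n0,n3,n4} ∩ {n0,n3,n4,n5} = {n0,n3,n4}; idom=n4
  n7: preds {n2,n4,n5,n6}: {n0,n1,n2} ∩ {n0,n3,n4} ∩ {n0,n3,n4,n5} ∩ {n0,n3,n4,n6} = {n0}; idom=n0

DF walk-up:
  join n4 pred n3: · stop@n3
  join n4 pred n5: n5→n4 stop@n3
  join n6 pred n4: · stop@n4
  join n6 pred n5: n5 stop@n4
  join n7 pred n2: n2→n1 stop@n0
  join n7 pred n4: n4→n3 stop@n0
  join n7 pred n5: n5→n4→n3 stop@n0
  join n7 pred n6: n6→n4→n3 stop@n0
  n0 → ∅
  n1 → {n7}
  n2 → {n7}
  n3 → {n7}
  n4 → {n4,n7}
  n5 → {n4,n6,n7}
  n6 → {n7}
  n7 → ∅

φ for x: defs {n3}
  DF⁺ = {n7}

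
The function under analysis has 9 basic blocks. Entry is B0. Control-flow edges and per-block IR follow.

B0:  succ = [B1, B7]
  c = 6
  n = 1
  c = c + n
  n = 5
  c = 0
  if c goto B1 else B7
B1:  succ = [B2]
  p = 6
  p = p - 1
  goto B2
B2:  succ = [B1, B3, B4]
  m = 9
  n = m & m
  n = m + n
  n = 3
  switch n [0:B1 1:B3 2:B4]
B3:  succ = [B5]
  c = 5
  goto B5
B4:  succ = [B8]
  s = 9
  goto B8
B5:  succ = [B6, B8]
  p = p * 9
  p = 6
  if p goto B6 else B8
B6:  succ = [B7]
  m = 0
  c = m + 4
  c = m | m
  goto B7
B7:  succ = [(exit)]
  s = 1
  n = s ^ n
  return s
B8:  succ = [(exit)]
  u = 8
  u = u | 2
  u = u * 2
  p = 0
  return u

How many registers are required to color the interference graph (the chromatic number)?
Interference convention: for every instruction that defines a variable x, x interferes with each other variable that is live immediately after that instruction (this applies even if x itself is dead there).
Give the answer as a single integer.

Answer: 4

Working:
Block summaries:
  B0: def={c,n} ue=∅
  B1: def={p} ue=∅
  B2: def={m,n} ue=∅
  B3: def={c} ue=∅
  B4: def={s} ue=∅
  B5: def={p} ue={p}
  B6: def={c,m} ue=∅
  B7: def={n,s} ue={n}
  B8: def={p,u} ue=∅

Backward fixpoint:
  B0: in=∅ out={n}
  B1: in=∅ out={p}
  B2: in={p} out={n,p}
  B3: in={n,p} out={n,p}
  B4: in=∅ out=∅
  B5: in={n,p} out={n}
  B6: in={n} out={n}
  B7: in={n} out=∅
  B8: in=∅ out=∅

Conflict graph:
  c↔{m,n,p}
  m↔{c,n,p}
  n↔{c,m,p,s}
  p↔{c,m,n,u}
  s↔{n}
  u↔{p}

Registers:
  clique {c,m,n,p} ⇒ need ≥ 4
  4-colouring: c0={n,u}  c1={p,s}  c2={c}  c3={m}
  χ = 4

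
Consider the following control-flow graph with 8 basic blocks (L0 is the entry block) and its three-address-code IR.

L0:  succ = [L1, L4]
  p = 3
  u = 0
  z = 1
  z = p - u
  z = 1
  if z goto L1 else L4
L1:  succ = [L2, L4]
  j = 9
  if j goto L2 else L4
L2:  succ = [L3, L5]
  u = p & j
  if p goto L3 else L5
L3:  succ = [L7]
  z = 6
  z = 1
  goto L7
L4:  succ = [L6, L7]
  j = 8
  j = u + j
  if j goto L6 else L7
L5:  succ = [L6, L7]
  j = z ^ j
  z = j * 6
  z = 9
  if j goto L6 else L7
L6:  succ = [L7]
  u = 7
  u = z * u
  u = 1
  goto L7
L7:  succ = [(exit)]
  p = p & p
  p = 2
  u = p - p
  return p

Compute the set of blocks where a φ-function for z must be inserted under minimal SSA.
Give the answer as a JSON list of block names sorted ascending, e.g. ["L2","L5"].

Answer: ["L6", "L7"]

Working:
idom tree: L1←L0 L2←L1 L3←L2 L4←L0 L5←L2 L6←L0 L7←L0
Dom at joins:
  L4: preds {L0,L1}: {L0} ∩ {L0,L1} = {L0}; idom=L0
  L6: preds {L4,L5}: {L0,L4} ∩ {L0,L1,L2,L5} = {L0}; idom=L0
  L7: preds {L3,L4,L5,L6}: {L0,L1,L2,L3} ∩ {L0,L4} ∩ {L0,L1,L2,L5} ∩ {L0,L6} = {L0}; idom=L0

DF derivation:
  join L4 pred L0: · stop@L0
  join L4 pred L1: L1 stop@L0
  join L6 pred L4: L4 stop@L0
  join L6 pred L5: L5→L2→L1 stop@L0
  join L7 pred L3: L3→L2→L1 stop@L0
  join L7 pred L4: L4 stop@L0
  join L7 pred L5: L5→L2→L1 stop@L0
  join L7 pred L6: L6 stop@L0
  DF(L0)=∅
  DF(L1)={L4,L6,L7}
  DF(L2)={L6,L7}
  DF(L3)={L7}
  DF(L4)={L6,L7}
  DF(L5)={L6,L7}
  DF(L6)={L7}
  DF(L7)=∅

φ for z: defs {L0,L3,L5}
  DF⁺ = {L6,L7}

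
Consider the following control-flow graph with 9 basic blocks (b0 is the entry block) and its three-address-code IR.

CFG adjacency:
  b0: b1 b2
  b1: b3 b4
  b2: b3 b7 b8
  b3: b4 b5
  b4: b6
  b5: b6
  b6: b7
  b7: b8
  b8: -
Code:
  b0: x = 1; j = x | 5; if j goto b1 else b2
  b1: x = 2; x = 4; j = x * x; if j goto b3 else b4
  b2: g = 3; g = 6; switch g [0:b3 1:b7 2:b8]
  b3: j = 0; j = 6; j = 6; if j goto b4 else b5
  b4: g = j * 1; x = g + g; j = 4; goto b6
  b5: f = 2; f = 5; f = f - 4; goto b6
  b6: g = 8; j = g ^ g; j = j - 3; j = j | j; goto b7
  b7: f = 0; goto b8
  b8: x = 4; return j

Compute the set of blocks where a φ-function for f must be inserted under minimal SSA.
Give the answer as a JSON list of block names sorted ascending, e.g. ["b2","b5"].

idom tree: b1←b0 b2←b0 b3←b0 b4←b0 b5←b3 b6←b0 b7←b0 b8←b0
Dom at joins:
  b3: preds {b1,b2}: {b0,b1} ∩ {b0,b2} = {b0}; idom=b0
  b4: preds {b1,b3}: {b0,b1} ∩ {b0,b3} = {b0}; idom=b0
  b6: preds {b4,b5}: {b0,b4} ∩ {b0,b3,b5} = {b0}; idom=b0
  b7: preds {b2,b6}: {b0,b2} ∩ {b0,b6} = {b0}; idom=b0
  b8: preds {b2,b7}: {b0,b2} ∩ {b0,b7} = {b0}; idom=b0

DF derivation:
  b3←b1: walk b1 to b0
  b3←b2: walk b2 to b0
  b4←b1: walk b1 to b0
  b4←b3: walk b3 to b0
  b6←b4: walk b4 to b0
  b6←b5: walk b5→b3 to b0
  b7←b2: walk b2 to b0
  b7←b6: walk b6 to b0
  b8←b2: walk b2 to b0
  b8←b7: walk b7 to b0
  b0 → ∅
  b1 → {b3,b4}
  b2 → {b3,b7,b8}
  b3 → {b4,b6}
  b4 → {b6}
  b5 → {b6}
  b6 → {b7}
  b7 → {b8}
  b8 → ∅

φ for f: defs {b5,b7}
  DF⁺ = {b6,b7,b8}

Answer: ["b6", "b7", "b8"]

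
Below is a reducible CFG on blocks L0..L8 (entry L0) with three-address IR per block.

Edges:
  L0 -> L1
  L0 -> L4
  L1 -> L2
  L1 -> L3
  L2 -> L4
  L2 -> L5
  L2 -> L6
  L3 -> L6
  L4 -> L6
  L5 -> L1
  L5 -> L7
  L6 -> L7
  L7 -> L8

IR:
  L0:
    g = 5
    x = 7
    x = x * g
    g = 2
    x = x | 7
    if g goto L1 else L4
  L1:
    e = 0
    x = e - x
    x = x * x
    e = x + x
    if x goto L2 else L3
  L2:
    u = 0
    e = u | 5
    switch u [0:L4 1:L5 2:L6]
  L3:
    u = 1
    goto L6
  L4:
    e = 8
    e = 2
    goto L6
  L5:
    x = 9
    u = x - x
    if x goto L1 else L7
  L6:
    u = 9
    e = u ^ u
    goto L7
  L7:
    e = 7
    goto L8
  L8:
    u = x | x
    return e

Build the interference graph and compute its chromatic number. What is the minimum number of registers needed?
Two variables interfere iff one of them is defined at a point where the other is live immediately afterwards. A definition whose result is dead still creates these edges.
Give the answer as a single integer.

def/use:
  L0: {g,x} / ∅
  L1: {e,x} / {x}
  L2: {e,u} / ∅
  L3: {u} / ∅
  L4: {e} / ∅
  L5: {u,x} / ∅
  L6: {e,u} / ∅
  L7: {e} / ∅
  L8: {u} / {e,x}

Backward fixpoint:
  live L0: ∅→{x}
  live L1: {x}→{x}
  live L2: {x}→{x}
  live L3: {x}→{x}
  live L4: {x}→{x}
  live L5: ∅→{x}
  live L6: {x}→{x}
  live L7: {x}→{e,x}
  live L8: {e,x}→∅

Interference:
  e: {u,x}
  g: {x}
  u: {e,x}
  x: {e,g,u}

Colouring:
  {e,u,x} pairwise interfere (3-clique) ⇒ χ ≥ 3
  3-colouring: c0={x}  c1={e,g}  c2={u}
  χ = 3

Answer: 3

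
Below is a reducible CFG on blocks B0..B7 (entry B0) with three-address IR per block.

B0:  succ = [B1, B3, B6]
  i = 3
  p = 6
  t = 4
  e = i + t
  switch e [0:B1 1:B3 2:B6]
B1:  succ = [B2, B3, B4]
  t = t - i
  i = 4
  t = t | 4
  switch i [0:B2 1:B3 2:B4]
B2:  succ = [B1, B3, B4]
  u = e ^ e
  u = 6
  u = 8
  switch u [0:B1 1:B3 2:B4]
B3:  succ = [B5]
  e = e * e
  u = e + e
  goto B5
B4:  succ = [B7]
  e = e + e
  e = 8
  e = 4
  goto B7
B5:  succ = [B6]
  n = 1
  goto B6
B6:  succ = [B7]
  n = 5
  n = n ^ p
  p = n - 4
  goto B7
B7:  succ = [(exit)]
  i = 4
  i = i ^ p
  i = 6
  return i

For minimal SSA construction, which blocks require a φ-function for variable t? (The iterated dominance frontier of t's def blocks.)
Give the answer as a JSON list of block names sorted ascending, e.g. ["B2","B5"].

idom tree: B1←B0 B2←B1 B3←B0 B4←B1 B5←B3 B6←B0 B7←B0
Join-block Dom:
  B1: preds {B0,B2}: {B0} ∩ {B0,B1,B2} = {B0}; idom=B0
  B3: preds {B0,B1,B2}: {B0} ∩ {B0,B1} ∩ {B0,B1,B2} = {B0}; idom=B0
  B4: preds {B1,B2}: {B0,B1} ∩ {B0,B1,B2} = {B0,B1}; idom=B1
  B6: preds {B0,B5}: {B0} ∩ {B0,B3,B5} = {B0}; idom=B0
  B7: preds {B4,B6}: {B0,B1,B4} ∩ {B0,B6} = {B0}; idom=B0

DF derivation:
  B1←B0: walk · to B0
  B1←B2: walk B2→B1 to B0
  B3←B0: walk · to B0
  B3←B1: walk B1 to B0
  B3←B2: walk B2→B1 to B0
  B4←B1: walk · to B1
  B4←B2: walk B2 to B1
  B6←B0: walk · to B0
  B6←B5: walk B5→B3 to B0
  B7←B4: walk B4→B1 to B0
  B7←B6: walk B6 to B0
  B0 → ∅
  B1 → {B1,B3,B7}
  B2 → {B1,B3,B4}
  B3 → {B6}
  B4 → {B7}
  B5 → {B6}
  B6 → {B7}
  B7 → ∅

φ for t: defs {B0,B1}
  DF⁺ = {B1,B3,B6,B7}

Answer: ["B1", "B3", "B6", "B7"]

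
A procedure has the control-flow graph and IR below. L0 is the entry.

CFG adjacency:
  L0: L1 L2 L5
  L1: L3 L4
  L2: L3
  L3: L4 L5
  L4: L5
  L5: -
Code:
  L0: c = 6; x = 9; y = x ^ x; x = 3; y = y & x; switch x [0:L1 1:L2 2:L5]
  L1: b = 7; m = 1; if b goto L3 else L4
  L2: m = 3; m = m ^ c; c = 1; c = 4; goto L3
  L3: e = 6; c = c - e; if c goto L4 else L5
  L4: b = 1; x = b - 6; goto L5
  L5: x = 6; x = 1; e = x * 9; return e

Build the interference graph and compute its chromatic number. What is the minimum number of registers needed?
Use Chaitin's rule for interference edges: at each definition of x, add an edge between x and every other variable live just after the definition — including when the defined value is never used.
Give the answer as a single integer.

Block summaries:
  L0: {c,x,y} / ∅
  L1: {b,m} / ∅
  L2: {c,m} / {c}
  L3: {c,e} / {c}
  L4: {b,x} / ∅
  L5: {e,x} / ∅

Liveness:
  L0 li=∅ lo={c}
  L1 li={c} lo={c}
  L2 li={c} lo={c}
  L3 li={c} lo=∅
  L4 li=∅ lo=∅
  L5 li=∅ lo=∅

Interfere edges:
  b: {c,m}
  c: {b,e,m,x,y}
  e: {c}
  m: {b,c}
  x: {c,y}
  y: {c,x}

Colouring:
  lower bound: {b,c,m} mutually conflict ⇒ χ ≥ 3
  3-colouring: r0={c}  r1={b,e,x}  r2={m,y}
  χ = 3

Answer: 3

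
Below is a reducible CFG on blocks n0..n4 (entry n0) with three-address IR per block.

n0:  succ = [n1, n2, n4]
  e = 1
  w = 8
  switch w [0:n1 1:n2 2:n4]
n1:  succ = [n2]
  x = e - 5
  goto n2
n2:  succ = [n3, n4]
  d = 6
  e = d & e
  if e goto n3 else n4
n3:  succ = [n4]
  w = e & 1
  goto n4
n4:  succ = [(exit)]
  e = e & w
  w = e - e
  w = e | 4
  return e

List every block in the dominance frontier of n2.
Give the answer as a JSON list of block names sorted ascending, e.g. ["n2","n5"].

idom tree: n1←n0 n2←n0 n3←n2 n4←n0
Dom at joins:
  n2: preds {n0,n1}: {n0} ∩ {n0,n1} = {n0}; idom=n0
  n4: preds {n0,n2,n3}: {n0} ∩ {n0,n2} ∩ {n0,n2,n3} = {n0}; idom=n0

Frontier:
  n2←n0: walk · to n0
  n2←n1: walk n1 to n0
  n4←n0: walk · to n0
  n4←n2: walk n2 to n0
  n4←n3: walk n3→n2 to n0
  n0 → ∅
  n1 → {n2}
  n2 → {n4}
  n3 → {n4}
  n4 → ∅

DF(n2) = ["n4"]

Answer: ["n4"]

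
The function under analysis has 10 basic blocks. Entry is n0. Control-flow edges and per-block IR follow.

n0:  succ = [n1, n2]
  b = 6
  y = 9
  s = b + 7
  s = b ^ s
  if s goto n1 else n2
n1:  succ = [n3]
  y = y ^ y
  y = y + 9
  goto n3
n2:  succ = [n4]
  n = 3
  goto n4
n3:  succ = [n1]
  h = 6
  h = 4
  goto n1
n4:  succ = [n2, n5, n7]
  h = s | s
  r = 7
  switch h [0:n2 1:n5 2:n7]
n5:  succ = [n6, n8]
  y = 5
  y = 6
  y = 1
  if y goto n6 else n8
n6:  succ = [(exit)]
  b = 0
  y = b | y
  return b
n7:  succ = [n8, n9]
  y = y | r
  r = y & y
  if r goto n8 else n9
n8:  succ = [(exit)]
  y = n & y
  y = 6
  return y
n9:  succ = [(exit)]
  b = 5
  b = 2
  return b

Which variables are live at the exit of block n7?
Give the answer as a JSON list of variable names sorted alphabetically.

Answer: ["n", "y"]

Analysis:
Per-block:
  n0: {b,s,y} / ∅
  n1: {y} / {y}
  n2: {n} / ∅
  n3: {h} / ∅
  n4: {h,r} / {s}
  n5: {y} / ∅
  n6: {b,y} / {y}
  n7: {r,y} / {r,y}
  n8: {y} / {n,y}
  n9: {b} / ∅

Liveness:
  n0 li=∅ lo={s,y}
  n1 li={y} lo={y}
  n2 li={s,y} lo={n,s,y}
  n3 li={y} lo={y}
  n4 li={n,s,y} lo={n,r,s,y}
  n5 li={n} lo={n,y}
  n6 li={y} lo=∅
  n7 li={n,r,y} lo={n,y}
  n8 li={n,y} lo=∅
  n9 li=∅ lo=∅

live-out(n7) = ["n", "y"]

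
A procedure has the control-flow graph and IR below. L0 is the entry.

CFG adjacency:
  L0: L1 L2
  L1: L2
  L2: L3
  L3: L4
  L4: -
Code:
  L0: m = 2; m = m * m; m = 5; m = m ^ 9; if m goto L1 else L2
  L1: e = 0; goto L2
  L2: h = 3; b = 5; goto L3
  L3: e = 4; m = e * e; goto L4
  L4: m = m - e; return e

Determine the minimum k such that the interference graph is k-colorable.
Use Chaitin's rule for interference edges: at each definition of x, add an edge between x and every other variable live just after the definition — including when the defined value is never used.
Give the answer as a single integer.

Answer: 2

Analysis:
def/use:
  L0: {m} / ∅
  L1: {e} / ∅
  L2: {b,h} / ∅
  L3: {e,m} / ∅
  L4: {m} / {e,m}

Live sets:
  L0 li=∅ lo=∅
  L1 li=∅ lo=∅
  L2 li=∅ lo=∅
  L3 li=∅ lo={e,m}
  L4 li={e,m} lo=∅

Conflict graph:
  b: ∅
  e: {m}
  h: ∅
  m: {e}

Colouring:
  clique {e,m} ⇒ need ≥ 2
  assign b→R0 e→R0 h→R0 m→R1 — no edge inside a register ⇒ χ ≤ 2
  χ = 2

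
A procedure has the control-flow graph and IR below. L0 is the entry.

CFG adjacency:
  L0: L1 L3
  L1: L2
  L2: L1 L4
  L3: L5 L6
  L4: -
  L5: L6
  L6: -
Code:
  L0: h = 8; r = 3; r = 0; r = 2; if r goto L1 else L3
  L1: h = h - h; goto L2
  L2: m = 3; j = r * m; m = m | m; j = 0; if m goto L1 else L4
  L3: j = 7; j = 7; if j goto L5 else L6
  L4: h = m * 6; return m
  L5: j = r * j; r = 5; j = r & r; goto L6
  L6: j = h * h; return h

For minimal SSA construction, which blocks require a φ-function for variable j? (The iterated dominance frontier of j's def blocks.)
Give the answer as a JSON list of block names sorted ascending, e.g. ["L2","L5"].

idom tree: L1←L0 L2←L1 L3←L0 L4←L2 L5←L3 L6←L3
Join-block Dom:
  L1: preds {L0,L2}: {L0} ∩ {L0,L1,L2} = {L0}; idom=L0
  L6: preds {L3,L5}: {L0,L3} ∩ {L0,L3,L5} = {L0,L3}; idom=L3

Frontier:
  L1←L0: walk · to L0
  L1←L2: walk L2→L1 to L0
  L6←L3: walk · to L3
  L6←L5: walk L5 to L3
  DF(L0)=∅
  DF(L1)={L1}
  DF(L2)={L1}
  DF(L3)=∅
  DF(L4)=∅
  DF(L5)={L6}
  DF(L6)=∅

φ for j: defs {L2,L3,L5,L6}
  DF⁺ = {L1,L6}

Answer: ["L1", "L6"]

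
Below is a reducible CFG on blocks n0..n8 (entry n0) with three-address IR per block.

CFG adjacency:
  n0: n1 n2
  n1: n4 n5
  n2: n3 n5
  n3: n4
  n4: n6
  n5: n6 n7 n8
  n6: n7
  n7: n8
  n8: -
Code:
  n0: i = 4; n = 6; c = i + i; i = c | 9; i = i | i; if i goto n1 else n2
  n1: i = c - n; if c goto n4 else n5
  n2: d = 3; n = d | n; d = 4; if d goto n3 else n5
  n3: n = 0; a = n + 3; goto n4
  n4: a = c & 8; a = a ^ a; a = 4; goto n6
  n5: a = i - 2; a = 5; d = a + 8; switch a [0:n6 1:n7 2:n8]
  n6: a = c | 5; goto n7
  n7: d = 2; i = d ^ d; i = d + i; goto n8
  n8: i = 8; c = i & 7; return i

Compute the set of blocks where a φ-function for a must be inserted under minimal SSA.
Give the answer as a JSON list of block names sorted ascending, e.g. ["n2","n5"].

idom tree: n1←n0 n2←n0 n3←n2 n4←n0 n5←n0 n6←n0 n7←n0 n8←n0
Join-block Dom:
  n4: preds {n1,n3}: {n0,n1} ∩ {n0,n2,n3} = {n0}; idom=n0
  n5: preds {n1,n2}: {n0,n1} ∩ {n0,n2} = {n0}; idom=n0
  n6: preds {n4,n5}: {n0,n4} ∩ {n0,n5} = {n0}; idom=n0
  n7: preds {n5,n6}: {n0,n5} ∩ {n0,n6} = {n0}; idom=n0
  n8: preds {n5,n7}: {n0,n5} ∩ {n0,n7} = {n0}; idom=n0

Frontier:
  n4←n1: walk n1 to n0
  n4←n3: walk n3→n2 to n0
  n5←n1: walk n1 to n0
  n5←n2: walk n2 to n0
  n6←n4: walk n4 to n0
  n6←n5: walk n5 to n0
  n7←n5: walk n5 to n0
  n7←n6: walk n6 to n0
  n8←n5: walk n5 to n0
  n8←n7: walk n7 to n0
  n0: DF=∅
  n1: DF={n4,n5}
  n2: DF={n4,n5}
  n3: DF={n4}
  n4: DF={n6}
  n5: DF={n6,n7,n8}
  n6: DF={n7}
  n7: DF={n8}
  n8: DF=∅

φ for a: defs {n3,n4,n5,n6}
  DF⁺ = {n4,n6,n7,n8}

Answer: ["n4", "n6", "n7", "n8"]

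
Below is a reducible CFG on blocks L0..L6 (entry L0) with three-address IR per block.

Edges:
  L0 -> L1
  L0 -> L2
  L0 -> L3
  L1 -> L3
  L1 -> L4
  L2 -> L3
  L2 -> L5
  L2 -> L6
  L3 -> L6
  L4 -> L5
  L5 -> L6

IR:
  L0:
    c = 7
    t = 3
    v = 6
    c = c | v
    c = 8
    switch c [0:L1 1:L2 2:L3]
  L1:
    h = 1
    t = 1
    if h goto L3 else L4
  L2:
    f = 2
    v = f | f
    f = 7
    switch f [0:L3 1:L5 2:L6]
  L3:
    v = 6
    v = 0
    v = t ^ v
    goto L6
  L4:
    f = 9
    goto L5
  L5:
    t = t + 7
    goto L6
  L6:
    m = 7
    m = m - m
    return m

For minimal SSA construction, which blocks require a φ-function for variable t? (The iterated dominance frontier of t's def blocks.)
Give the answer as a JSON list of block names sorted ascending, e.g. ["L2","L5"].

Answer: ["L3", "L5", "L6"]

Working:
idom tree: L1←L0 L2←L0 L3←L0 L4←L1 L5←L0 L6←L0
Dom at joins:
  L3: preds {L0,L1,L2}: {L0} ∩ {L0,L1} ∩ {L0,L2} = {L0}; idom=L0
  L5: preds {L2,L4}: {L0,L2} ∩ {L0,L1,L4} = {L0}; idom=L0
  L6: preds {L2,L3,L5}: {L0,L2} ∩ {L0,L3} ∩ {L0,L5} = {L0}; idom=L0

Frontier:
  join L3 pred L0: · stop@L0
  join L3 pred L1: L1 stop@L0
  join L3 pred L2: L2 stop@L0
  join L5 pred L2: L2 stop@L0
  join L5 pred L4: L4→L1 stop@L0
  join L6 pred L2: L2 stop@L0
  join L6 pred L3: L3 stop@L0
  join L6 pred L5: L5 stop@L0
  L0: DF=∅
  L1: DF={L3,L5}
  L2: DF={L3,L5,L6}
  L3: DF={L6}
  L4: DF={L5}
  L5: DF={L6}
  L6: DF=∅

φ for t: defs {L0,L1,L5}
  DF⁺ = {L3,L5,L6}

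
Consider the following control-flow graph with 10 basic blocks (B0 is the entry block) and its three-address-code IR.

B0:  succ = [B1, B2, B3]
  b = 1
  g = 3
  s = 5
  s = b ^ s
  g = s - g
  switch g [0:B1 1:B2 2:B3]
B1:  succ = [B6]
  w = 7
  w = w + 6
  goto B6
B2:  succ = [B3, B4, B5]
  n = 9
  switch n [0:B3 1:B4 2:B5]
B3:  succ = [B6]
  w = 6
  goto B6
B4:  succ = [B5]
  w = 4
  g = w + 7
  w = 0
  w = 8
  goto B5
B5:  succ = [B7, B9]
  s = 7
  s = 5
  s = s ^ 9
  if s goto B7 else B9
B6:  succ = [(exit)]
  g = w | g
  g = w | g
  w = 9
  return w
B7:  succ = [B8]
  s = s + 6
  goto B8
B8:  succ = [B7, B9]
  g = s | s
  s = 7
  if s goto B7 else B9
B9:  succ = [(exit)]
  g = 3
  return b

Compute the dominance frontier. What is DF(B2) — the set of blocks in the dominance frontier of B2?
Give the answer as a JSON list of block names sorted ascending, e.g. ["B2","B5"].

Answer: ["B3"]

Working:
idom tree: B1←B0 B2←B0 B3←B0 B4←B2 B5←B2 B6←B0 B7←B5 B8←B7 B9←B5
Join-block Dom:
  B3: preds {B0,B2}: {B0} ∩ {B0,B2} = {B0}; idom=B0
  B5: preds {B2,B4}: {B0,B2} ∩ {B0,B2,B4} = {B0,B2}; idom=B2
  B6: preds {B1,B3}: {B0,B1} ∩ {B0,B3} = {B0}; idom=B0
  B7: preds {B5,B8}: {B0,B2,B5} ∩ {B0,B2,B5,B7,B8} = {B0,B2,B5}; idom=B5
  B9: preds {B5,B8}: {B0,B2,B5} ∩ {B0,B2,B5,B7,B8} = {B0,B2,B5}; idom=B5

Frontier:
  join B3 pred B0: · stop@B0
  join B3 pred B2: B2 stop@B0
  join B5 pred B2: · stop@B2
  join B5 pred B4: B4 stop@B2
  join B6 pred B1: B1 stop@B0
  join B6 pred B3: B3 stop@B0
  join B7 pred B5: · stop@B5
  join B7 pred B8: B8→B7 stop@B5
  join B9 pred B5: · stop@B5
  join B9 pred B8: B8→B7 stop@B5
  DF(B0)=∅
  DF(B1)={B6}
  DF(B2)={B3}
  DF(B3)={B6}
  DF(B4)={B5}
  DF(B5)=∅
  DF(B6)=∅
  DF(B7)={B7,B9}
  DF(B8)={B7,B9}
  DF(B9)=∅

DF(B2) = ["B3"]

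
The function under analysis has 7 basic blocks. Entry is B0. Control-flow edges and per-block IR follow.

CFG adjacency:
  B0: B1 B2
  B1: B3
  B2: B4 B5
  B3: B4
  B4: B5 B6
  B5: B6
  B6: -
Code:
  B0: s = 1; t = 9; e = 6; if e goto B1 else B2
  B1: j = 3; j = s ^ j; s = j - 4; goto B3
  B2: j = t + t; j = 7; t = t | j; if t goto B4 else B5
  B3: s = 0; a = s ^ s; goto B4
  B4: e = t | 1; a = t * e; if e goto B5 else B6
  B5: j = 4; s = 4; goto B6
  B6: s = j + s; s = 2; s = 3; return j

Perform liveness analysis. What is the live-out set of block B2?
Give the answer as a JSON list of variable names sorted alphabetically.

Answer: ["j", "s", "t"]

Working:
Block summaries:
  B0: {e,s,t} / ∅
  B1: {j,s} / {s}
  B2: {j,t} / {t}
  B3: {a,s} / ∅
  B4: {a,e} / {t}
  B5: {j,s} / ∅
  B6: {s} / {j,s}

Live sets:
  live B0: ∅→{s,t}
  live B1: {s,t}→{j,t}
  live B2: {s,t}→{j,s,t}
  live B3: {j,t}→{j,s,t}
  live B4: {j,s,t}→{j,s}
  live B5: ∅→{j,s}
  live B6: {j,s}→∅

live-out(B2) = ["j", "s", "t"]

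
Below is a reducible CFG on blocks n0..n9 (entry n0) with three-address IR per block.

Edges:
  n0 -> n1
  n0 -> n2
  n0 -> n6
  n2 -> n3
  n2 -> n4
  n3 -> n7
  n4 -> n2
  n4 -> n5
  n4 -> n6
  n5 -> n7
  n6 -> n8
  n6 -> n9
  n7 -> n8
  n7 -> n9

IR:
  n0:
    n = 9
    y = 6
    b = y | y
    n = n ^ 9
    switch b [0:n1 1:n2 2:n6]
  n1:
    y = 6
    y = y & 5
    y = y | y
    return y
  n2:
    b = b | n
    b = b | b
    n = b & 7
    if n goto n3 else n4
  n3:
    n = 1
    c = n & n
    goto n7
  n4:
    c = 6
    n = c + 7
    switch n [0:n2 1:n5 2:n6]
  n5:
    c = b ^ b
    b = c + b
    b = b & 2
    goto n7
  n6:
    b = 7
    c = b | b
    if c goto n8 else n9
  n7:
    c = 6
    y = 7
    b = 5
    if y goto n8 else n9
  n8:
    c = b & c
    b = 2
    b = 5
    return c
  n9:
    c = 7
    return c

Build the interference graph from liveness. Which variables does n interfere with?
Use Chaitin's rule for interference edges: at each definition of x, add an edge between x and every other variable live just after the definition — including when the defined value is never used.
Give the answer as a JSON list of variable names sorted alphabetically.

Answer: ["b", "y"]

Derivation:
Per-block:
  n0: def={b,n,y} ue=∅
  n1: def={y} ue=∅
  n2: def={b,n} ue={b,n}
  n3: def={c,n} ue=∅
  n4: def={c,n} ue=∅
  n5: def={b,c} ue={b}
  n6: def={b,c} ue=∅
  n7: def={b,c,y} ue=∅
  n8: def={b,c} ue={b,c}
  n9: def={c} ue=∅

Live sets:
  live n0: ∅→{b,n}
  live n1: ∅→∅
  live n2: {b,n}→{b}
  live n3: ∅→∅
  live n4: {b}→{b,n}
  live n5: {b}→∅
  live n6: ∅→{b,c}
  live n7: ∅→{b,c}
  live n8: {b,c}→∅
  live n9: ∅→∅

Interfere edges:
  b: {c,n,y}
  c: {b,y}
  n: {b,y}
  y: {b,c,n}

N(n) = ["b", "y"]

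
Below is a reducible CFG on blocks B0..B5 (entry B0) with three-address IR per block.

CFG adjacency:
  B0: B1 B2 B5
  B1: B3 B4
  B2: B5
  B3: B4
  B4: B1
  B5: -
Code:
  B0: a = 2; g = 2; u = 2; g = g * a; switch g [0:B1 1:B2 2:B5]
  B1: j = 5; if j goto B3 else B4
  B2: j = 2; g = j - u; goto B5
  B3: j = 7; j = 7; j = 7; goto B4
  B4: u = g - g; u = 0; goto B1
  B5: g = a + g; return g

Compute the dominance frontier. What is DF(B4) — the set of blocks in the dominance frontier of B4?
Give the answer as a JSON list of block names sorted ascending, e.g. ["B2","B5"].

idom tree: B1←B0 B2←B0 B3←B1 B4←B1 B5←B0
Dom∩ at merges:
  B1: preds {B0,B4}: {B0} ∩ {B0,B1,B4} = {B0}; idom=B0
  B4: preds {B1,B3}: {B0,B1} ∩ {B0,B1,B3} = {B0,B1}; idom=B1
  B5: preds {B0,B2}: {B0} ∩ {B0,B2} = {B0}; idom=B0

DF walk-up:
  join B1 pred B0: · stop@B0
  join B1 pred B4: B4→B1 stop@B0
  join B4 pred B1: · stop@B1
  join B4 pred B3: B3 stop@B1
  join B5 pred B0: · stop@B0
  join B5 pred B2: B2 stop@B0
  B0 → ∅
  B1 → {B1}
  B2 → {B5}
  B3 → {B4}
  B4 → {B1}
  B5 → ∅

DF(B4) = ["B1"]

Answer: ["B1"]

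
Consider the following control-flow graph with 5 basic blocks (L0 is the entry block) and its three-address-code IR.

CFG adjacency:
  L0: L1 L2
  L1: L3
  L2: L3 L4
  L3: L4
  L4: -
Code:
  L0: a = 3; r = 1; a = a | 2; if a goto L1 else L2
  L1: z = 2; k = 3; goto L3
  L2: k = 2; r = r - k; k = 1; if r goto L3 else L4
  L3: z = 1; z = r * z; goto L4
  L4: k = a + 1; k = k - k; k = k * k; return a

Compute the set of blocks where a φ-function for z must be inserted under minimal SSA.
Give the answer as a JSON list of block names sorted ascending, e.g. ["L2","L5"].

idom tree: L1←L0 L2←L0 L3←L0 L4←L0
Join-block Dom:
  L3: preds {L1,L2}: {L0,L1} ∩ {L0,L2} = {L0}; idom=L0
  L4: preds {L2,L3}: {L0,L2} ∩ {L0,L3} = {L0}; idom=L0

DF derivation:
  join L3 pred L1: L1 stop@L0
  join L3 pred L2: L2 stop@L0
  join L4 pred L2: L2 stop@L0
  join L4 pred L3: L3 stop@L0
  L0: DF=∅
  L1: DF={L3}
  L2: DF={L3,L4}
  L3: DF={L4}
  L4: DF=∅

φ for z: defs {L1,L3}
  DF⁺ = {L3,L4}

Answer: ["L3", "L4"]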